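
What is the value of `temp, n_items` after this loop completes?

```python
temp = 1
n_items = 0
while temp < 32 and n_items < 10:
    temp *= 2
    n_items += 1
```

Double until >= 32 or 10 iterations
`temp, n_items` takes the values: (1, 0) → (2, 0) → (2, 1) → (4, 1) → (4, 2) → (8, 2) → (8, 3) → (16, 3) → (16, 4) → (32, 4) → (32, 5)

Answer: 32, 5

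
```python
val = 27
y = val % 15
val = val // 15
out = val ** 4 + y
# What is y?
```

Trace:
`val = 27` → val = 27
`y = val % 15` → y = 12
`val = val // 15` → val = 1
`out = val ** 4 + y` → out = 13
So y = 12

Answer: 12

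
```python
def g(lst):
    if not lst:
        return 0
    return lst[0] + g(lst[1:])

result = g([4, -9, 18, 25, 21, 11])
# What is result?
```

4 + (-9) + 18 + 25 + 21 + 11 + 0 = 70

Answer: 70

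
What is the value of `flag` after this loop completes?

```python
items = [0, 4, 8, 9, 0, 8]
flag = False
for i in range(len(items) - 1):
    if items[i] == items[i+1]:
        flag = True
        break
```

Check consecutive duplicates in [0, 4, 8, 9, 0, 8]
`flag` takes the values: False

Answer: False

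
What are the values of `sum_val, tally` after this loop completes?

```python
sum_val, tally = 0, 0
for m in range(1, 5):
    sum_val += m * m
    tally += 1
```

Sum of squares and count
`sum_val, tally` takes the values: (0, 0) → (1, 0) → (1, 1) → (5, 1) → (5, 2) → (14, 2) → (14, 3) → (30, 3) → (30, 4)

Answer: 30, 4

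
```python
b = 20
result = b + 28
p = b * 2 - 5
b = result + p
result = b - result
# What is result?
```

Trace:
`b = 20` → b = 20
`result = b + 28` → result = 48
`p = b * 2 - 5` → p = 35
`b = result + p` → b = 83
`result = b - result` → result = 35
So result = 35

Answer: 35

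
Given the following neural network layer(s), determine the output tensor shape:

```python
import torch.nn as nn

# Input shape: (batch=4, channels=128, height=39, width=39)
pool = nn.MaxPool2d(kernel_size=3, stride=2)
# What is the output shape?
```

Input: (4, 128, 39, 39) -> Output: (4, 128, 19, 19)

Answer: (4, 128, 19, 19)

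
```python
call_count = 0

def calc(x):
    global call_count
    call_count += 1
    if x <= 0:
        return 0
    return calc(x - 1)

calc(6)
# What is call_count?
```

Linear recursion stepping by 1: 7 calls from x=6 down to ≤0.

Answer: 7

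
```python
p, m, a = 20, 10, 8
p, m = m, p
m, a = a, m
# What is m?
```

Trace:
`p, m, a = 20, 10, 8` → p = 20; m = 10; a = 8
`p, m = m, p` → p = 10; m = 20
`m, a = a, m` → m = 8; a = 20
So m = 8

Answer: 8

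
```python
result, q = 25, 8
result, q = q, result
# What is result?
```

Trace:
`result, q = 25, 8` → result = 25; q = 8
`result, q = q, result` → result = 8; q = 25
So result = 8

Answer: 8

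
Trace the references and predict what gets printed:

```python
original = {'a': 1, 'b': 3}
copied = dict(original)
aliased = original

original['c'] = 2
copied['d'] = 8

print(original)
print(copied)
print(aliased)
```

Key concept: dict() creates copy, assignment creates alias.
Step by step:
`original = {'a': 1, 'b': 3}` → original = {'a': 1, 'b': 3}
`copied = dict(original)` → copied = {'a': 1, 'b': 3}
`aliased = original` → aliased = {'a': 1, 'b': 3} (same object as original)
`original['c'] = 2` → original = {'a': 1, 'b': 3, 'c': 2} (same object as aliased); aliased = {'a': 1, 'b': 3, 'c': 2} (same object as original)
`copied['d'] = 8` → copied = {'a': 1, 'b': 3, 'd': 8}
`print(original)` → prints {'a': 1, 'b': 3, 'c': 2}
`print(copied)` → prints {'a': 1, 'b': 3, 'd': 8}
`print(aliased)` → prints {'a': 1, 'b': 3, 'c': 2}

Answer:
{'a': 1, 'b': 3, 'c': 2}
{'a': 1, 'b': 3, 'd': 8}
{'a': 1, 'b': 3, 'c': 2}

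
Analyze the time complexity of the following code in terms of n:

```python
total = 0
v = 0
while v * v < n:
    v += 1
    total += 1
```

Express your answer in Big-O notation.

Each loop level contributes: √n. Multiplying the contributions gives O(√n).

Answer: O(√n)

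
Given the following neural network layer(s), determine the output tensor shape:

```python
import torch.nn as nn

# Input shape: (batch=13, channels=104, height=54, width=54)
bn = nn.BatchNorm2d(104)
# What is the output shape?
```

Input: (13, 104, 54, 54) -> Output: (13, 104, 54, 54)

Answer: (13, 104, 54, 54)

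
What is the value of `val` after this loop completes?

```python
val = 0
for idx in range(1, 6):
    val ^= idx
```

XOR of 1 to 5
`val` takes the values: 0 → 1 → 3 → 0 → 4 → 1

Answer: 1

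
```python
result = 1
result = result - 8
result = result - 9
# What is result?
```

Trace:
`result = 1` → result = 1
`result = result - 8` → result = -7
`result = result - 9` → result = -16
So result = -16

Answer: -16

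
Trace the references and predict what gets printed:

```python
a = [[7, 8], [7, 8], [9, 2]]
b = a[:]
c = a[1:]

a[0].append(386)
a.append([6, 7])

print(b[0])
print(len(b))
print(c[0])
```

Key concept: slice with nested mutation.
Step by step:
`a = [[7, 8], [7, 8], [9, 2]]` → a = [[7, 8], [7, 8], [9, 2]]
`b = a[:]` → b = [[7, 8], [7, 8], [9, 2]]
`c = a[1:]` → c = [[7, 8], [9, 2]]
`a[0].append(386)` → a = [[7, 8, 386], [7, 8], [9, 2]]; b = [[7, 8, 386], [7, 8], [9, 2]]
`a.append([6, 7])` → a = [[7, 8, 386], [7, 8], [9, 2], [6, 7]]
`print(b[0])` → prints [7, 8, 386]
`print(len(b))` → prints 3
`print(c[0])` → prints [7, 8]

Answer:
[7, 8, 386]
3
[7, 8]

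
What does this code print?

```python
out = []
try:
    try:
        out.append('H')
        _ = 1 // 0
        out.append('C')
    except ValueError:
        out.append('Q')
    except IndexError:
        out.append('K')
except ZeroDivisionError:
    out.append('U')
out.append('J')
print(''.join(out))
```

Execution trace: 'H' (try body) → 'U' (outer except ZeroDivisionError) → 'J' (after the try/except). Output: HUJ

Answer: HUJ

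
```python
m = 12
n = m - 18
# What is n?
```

Trace:
`m = 12` → m = 12
`n = m - 18` → n = -6
So n = -6

Answer: -6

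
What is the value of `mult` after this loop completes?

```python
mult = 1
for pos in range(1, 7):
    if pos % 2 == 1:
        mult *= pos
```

Product of odd numbers 1 to 6
`mult` takes the values: 1 → 3 → 15

Answer: 15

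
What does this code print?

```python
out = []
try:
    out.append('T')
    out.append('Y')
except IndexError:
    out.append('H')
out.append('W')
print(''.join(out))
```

Execution trace: 'T' (try body) → 'Y' (try body, no exception) → 'W' (after the try/except). Output: TYW

Answer: TYW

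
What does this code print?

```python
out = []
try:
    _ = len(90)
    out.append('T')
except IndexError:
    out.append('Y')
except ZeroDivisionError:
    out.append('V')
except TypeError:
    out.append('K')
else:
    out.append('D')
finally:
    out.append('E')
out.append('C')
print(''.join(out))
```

Execution trace: 'K' (except TypeError) → 'E' (finally) → 'C' (after the try/except). Output: KEC

Answer: KEC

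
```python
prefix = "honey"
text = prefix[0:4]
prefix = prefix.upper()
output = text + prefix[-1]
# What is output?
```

Trace:
`prefix = "honey"` → prefix = 'honey'
`text = prefix[0:4]` → text = 'hone'
`prefix = prefix.upper()` → prefix = 'HONEY'
`output = text + prefix[-1]` → output = 'honeY'
So output = 'honeY'

Answer: 'honeY'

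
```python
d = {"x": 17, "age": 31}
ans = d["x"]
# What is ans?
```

Trace:
`d = {"x": 17, "age": 31}` → d = {'x': 17, 'age': 31}
`ans = d["x"]` → ans = 17
So ans = 17

Answer: 17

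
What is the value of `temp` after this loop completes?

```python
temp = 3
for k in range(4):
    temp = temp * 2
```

Multiply by 2, 4 times: 3 * 2^4 = 48
`temp` takes the values: 3 → 6 → 12 → 24 → 48

Answer: 48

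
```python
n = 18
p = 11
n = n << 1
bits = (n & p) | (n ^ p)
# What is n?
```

Trace:
`n = 18` → n = 18
`p = 11` → p = 11
`n = n << 1` → n = 36
`bits = (n & p) | (n ^ p)` → bits = 47
So n = 36

Answer: 36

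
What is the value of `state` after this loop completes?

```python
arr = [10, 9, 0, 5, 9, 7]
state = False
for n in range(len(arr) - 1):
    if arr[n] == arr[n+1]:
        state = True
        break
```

Check consecutive duplicates in [10, 9, 0, 5, 9, 7]
`state` takes the values: False

Answer: False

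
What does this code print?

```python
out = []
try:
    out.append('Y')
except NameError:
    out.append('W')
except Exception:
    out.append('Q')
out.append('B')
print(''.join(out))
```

Execution trace: 'Y' (try body, no exception) → 'B' (after the try/except). Output: YB

Answer: YB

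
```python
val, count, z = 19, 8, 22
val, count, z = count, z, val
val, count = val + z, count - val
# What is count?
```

Trace:
`val, count, z = 19, 8, 22` → val = 19; count = 8; z = 22
`val, count, z = count, z, val` → val = 8; count = 22; z = 19
`val, count = val + z, count - val` → val = 27; count = 14
So count = 14

Answer: 14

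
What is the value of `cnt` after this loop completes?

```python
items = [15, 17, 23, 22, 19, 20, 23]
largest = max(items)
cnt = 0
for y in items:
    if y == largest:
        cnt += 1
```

Count of max value 23 in [15, 17, 23, 22, 19, 20, 23]
`cnt` takes the values: 0 → 1 → 2

Answer: 2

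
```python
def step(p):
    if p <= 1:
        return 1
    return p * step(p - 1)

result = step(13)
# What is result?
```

step(13) = 13 * 12 * 11 * 10 * 9 * 8 * 7 * 6 * 5 * 4 * 3 * 2 * 1 = 6227020800

Answer: 6227020800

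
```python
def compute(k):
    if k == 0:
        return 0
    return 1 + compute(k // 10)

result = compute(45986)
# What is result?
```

Count of digits of 45986: 5

Answer: 5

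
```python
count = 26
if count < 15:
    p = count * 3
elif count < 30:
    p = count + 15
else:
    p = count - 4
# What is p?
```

Trace:
`count = 26` → count = 26
`if count < 15: ...` → count < 15 is False, count < 30 is True → p = 41
So p = 41

Answer: 41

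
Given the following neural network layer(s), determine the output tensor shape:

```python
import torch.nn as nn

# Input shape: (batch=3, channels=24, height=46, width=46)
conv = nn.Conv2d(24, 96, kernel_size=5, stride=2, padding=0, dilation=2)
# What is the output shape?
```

Input: (3, 24, 46, 46) -> Output: (3, 96, 19, 19)

Answer: (3, 96, 19, 19)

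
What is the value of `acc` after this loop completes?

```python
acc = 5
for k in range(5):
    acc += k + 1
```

Start at 5, add 1 to 5 = 20
`acc` takes the values: 5 → 6 → 8 → 11 → 15 → 20

Answer: 20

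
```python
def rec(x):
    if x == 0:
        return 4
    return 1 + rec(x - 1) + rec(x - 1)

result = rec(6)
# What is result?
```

rec(x) = 1 + 2·rec(x-1), rec(0)=4. Closed form: (4+1)·2^6 - 1 = 319.

Answer: 319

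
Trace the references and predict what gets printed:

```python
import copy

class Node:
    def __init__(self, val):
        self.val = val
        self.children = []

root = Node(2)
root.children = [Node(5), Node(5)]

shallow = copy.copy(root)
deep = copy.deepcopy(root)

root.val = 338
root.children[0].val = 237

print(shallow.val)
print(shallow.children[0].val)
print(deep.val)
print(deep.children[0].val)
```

Key concept: deep copy with custom objects.
Step by step:
`root = Node(2)` → root = Node(val=2, children=[])
`root.children = [Node(5), Node(5)]` → root = Node(val=2, children=[Node(val=5, children=[]), Node(val=5, children=[])])
`shallow = copy.copy(root)` → shallow = Node(val=2, children=[Node(val=5, children=[]), Node(val=5, children=[])])
`deep = copy.deepcopy(root)` → deep = Node(val=2, children=[Node(val=5, children=[]), Node(val=5, children=[])])
`root.val = 338` → root = Node(val=338, children=[Node(val=5, children=[]), Node(val=5, children=[])])
`root.children[0].val = 237` → root = Node(val=338, children=[Node(val=237, children=[]), Node(val=5, children=[])]); shallow = Node(val=2, children=[Node(val=237, children=[]), Node(val=5, children=[])])
`print(shallow.val)` → prints 2
`print(shallow.children[0].val)` → prints 237
`print(deep.val)` → prints 2
`print(deep.children[0].val)` → prints 5

Answer:
2
237
2
5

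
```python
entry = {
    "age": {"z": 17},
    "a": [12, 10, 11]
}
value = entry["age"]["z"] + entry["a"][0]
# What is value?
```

Trace:
`entry = { ...` → entry = {'age': {'z': 17}, 'a': [12, 10, 11]}
`value = entry["age"]["z"] + entry["a"][0]` → value = 29
So value = 29

Answer: 29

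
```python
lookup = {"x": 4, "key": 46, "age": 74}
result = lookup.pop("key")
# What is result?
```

Trace:
`lookup = {"x": 4, "key": 46, "age": 74}` → lookup = {'x': 4, 'key': 46, 'age': 74}
`result = lookup.pop("key")` → lookup = {'x': 4, 'age': 74}; result = 46
So result = 46

Answer: 46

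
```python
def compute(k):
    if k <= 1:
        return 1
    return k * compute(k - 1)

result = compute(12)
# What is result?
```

compute(12) = 12 * 11 * 10 * 9 * 8 * 7 * 6 * 5 * 4 * 3 * 2 * 1 = 479001600

Answer: 479001600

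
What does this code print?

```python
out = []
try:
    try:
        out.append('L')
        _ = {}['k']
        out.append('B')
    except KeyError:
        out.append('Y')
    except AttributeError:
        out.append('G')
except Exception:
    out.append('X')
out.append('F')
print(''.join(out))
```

Execution trace: 'L' (inner try body) → 'Y' (inner except KeyError) → 'F' (after the try/except). Output: LYF

Answer: LYF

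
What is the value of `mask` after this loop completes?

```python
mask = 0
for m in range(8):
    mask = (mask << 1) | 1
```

Build 8 consecutive 1-bits: 0b11111111
`mask` takes the values: 0 → 1 → 3 → 7 → 15 → 31 → 63 → 127 → 255

Answer: 255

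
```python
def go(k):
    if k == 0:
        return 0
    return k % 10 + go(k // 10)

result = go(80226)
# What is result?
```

Sum of digits of 80226: 6 + 2 + 2 + 0 + 8 = 18

Answer: 18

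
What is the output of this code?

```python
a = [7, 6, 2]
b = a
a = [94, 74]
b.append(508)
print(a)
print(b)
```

Key concept: rebinding vs mutation: a is rebound to a new list, b still points at the original.
Step by step:
`a = [7, 6, 2]` → a = [7, 6, 2]
`b = a` → b = [7, 6, 2] (same object as a)
`a = [94, 74]` → a = [94, 74]
`b.append(508)` → b = [7, 6, 2, 508]
`print(a)` → prints [94, 74]
`print(b)` → prints [7, 6, 2, 508]

Answer:
[94, 74]
[7, 6, 2, 508]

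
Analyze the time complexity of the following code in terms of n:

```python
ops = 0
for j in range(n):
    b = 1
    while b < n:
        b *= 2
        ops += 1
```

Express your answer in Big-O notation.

Each loop level contributes: n × log n. Multiplying the contributions gives O(n log n).

Answer: O(n log n)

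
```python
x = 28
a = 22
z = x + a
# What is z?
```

Trace:
`x = 28` → x = 28
`a = 22` → a = 22
`z = x + a` → z = 50
So z = 50

Answer: 50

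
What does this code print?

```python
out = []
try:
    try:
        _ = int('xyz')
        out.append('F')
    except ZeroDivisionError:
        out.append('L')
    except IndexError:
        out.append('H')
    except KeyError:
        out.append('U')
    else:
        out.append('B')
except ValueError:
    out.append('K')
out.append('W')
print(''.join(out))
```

Execution trace: 'K' (outer except ValueError) → 'W' (after the try/except). Output: KW

Answer: KW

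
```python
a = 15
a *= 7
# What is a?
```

Trace:
`a = 15` → a = 15
`a *= 7` → a = 105
So a = 105

Answer: 105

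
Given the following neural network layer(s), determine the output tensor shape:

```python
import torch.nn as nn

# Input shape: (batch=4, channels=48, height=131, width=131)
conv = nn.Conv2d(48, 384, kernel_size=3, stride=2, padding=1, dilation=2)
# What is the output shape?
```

Input: (4, 48, 131, 131) -> Output: (4, 384, 65, 65)

Answer: (4, 384, 65, 65)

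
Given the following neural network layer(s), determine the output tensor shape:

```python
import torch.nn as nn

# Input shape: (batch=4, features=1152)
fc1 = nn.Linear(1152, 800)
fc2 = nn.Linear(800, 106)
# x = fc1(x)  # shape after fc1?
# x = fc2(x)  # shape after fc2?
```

Input: (4, 1152) -> after fc1: (4, 800) -> Output: (4, 106)

Answer: (4, 106)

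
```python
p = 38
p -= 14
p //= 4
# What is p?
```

Trace:
`p = 38` → p = 38
`p -= 14` → p = 24
`p //= 4` → p = 6
So p = 6

Answer: 6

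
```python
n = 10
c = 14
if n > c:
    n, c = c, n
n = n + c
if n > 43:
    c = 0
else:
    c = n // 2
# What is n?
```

Trace:
`n = 10` → n = 10
`c = 14` → c = 14
`if n > c: ...` → n > c is False → no variable changes
`n = n + c` → n = 24
`if n > 43: ...` → n > 43 is False, take else branch → c = 12
So n = 24

Answer: 24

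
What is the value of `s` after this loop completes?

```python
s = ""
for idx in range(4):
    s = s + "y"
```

Repeat 'y' 4 times
`s` takes the values: "" → "y" → "yy" → "yyy" → "yyyy"

Answer: "yyyy"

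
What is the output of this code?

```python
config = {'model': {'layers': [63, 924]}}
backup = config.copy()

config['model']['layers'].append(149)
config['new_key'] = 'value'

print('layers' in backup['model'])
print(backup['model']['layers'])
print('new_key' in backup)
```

Key concept: shallow copy gotcha with nested dict.
Step by step:
`config = {'model': {'layers': [63, 924]}}` → config = {'model': {'layers': [63, 924]}}
`backup = config.copy()` → backup = {'model': {'layers': [63, 924]}}
`config['model']['layers'].append(149)` → config = {'model': {'layers': [63, 924, 149]}}; backup = {'model': {'layers': [63, 924, 149]}}
`config['new_key'] = 'value'` → config = {'model': {'layers': [63, 924, 149]}, 'new_key': 'value'}
`print('layers' in backup['model'])` → prints True
`print(backup['model']['layers'])` → prints [63, 924, 149]
`print('new_key' in backup)` → prints False

Answer:
True
[63, 924, 149]
False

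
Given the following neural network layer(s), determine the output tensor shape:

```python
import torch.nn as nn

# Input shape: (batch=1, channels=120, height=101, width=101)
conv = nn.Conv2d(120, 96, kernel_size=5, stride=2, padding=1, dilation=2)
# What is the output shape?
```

Input: (1, 120, 101, 101) -> Output: (1, 96, 48, 48)

Answer: (1, 96, 48, 48)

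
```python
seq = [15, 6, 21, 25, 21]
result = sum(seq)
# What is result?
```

Trace:
`seq = [15, 6, 21, 25, 21]` → seq = [15, 6, 21, 25, 21]
`result = sum(seq)` → result = 88
So result = 88

Answer: 88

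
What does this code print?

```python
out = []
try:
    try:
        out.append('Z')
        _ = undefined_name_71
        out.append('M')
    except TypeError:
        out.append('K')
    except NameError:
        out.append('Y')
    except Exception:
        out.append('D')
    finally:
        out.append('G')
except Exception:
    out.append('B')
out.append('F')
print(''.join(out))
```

Execution trace: 'Z' (inner try body) → 'Y' (inner except NameError) → 'G' (inner finally) → 'F' (after the try/except). Output: ZYGF

Answer: ZYGF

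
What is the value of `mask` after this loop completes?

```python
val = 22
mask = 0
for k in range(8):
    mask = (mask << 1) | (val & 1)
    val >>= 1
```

Reverse lowest 8 bits of 22
`mask` takes the values: 0 → 1 → 3 → 6 → 13 → 26 → 52 → 104

Answer: 104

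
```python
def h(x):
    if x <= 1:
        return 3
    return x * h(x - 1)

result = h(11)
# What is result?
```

h(11) = 11 * 10 * 9 * 8 * 7 * 6 * 5 * 4 * 3 * 2 * 3 = 119750400

Answer: 119750400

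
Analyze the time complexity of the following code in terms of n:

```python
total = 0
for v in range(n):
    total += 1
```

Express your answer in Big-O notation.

Each loop level contributes: n. Multiplying the contributions gives O(n).

Answer: O(n)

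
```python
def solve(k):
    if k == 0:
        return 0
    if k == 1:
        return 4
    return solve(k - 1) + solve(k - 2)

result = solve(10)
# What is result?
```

Build up from base cases: solve(0)=0, solve(1)=4, solve(2)=4, solve(3)=8, solve(4)=12, solve(5)=20, solve(6)=32, ..., solve(10)=220

Answer: 220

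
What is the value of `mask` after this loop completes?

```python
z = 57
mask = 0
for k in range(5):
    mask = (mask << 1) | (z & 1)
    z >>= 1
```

Reverse lowest 5 bits of 57
`mask` takes the values: 0 → 1 → 2 → 4 → 9 → 19

Answer: 19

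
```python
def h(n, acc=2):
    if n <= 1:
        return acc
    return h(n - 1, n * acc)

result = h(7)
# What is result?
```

Accumulator trace (n, acc): (7, 2) -> (6, 14) -> (5, 84) -> (4, 420) -> (3, 1680) -> (2, 5040) -> (1, 10080) -> return 10080

Answer: 10080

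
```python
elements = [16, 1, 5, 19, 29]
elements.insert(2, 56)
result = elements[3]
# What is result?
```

Trace:
`elements = [16, 1, 5, 19, 29]` → elements = [16, 1, 5, 19, 29]
`elements.insert(2, 56)` → elements = [16, 1, 56, 5, 19, 29]
`result = elements[3]` → result = 5
So result = 5

Answer: 5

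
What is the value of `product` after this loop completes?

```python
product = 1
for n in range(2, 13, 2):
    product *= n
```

Product of even numbers 2 to 12
`product` takes the values: 1 → 2 → 8 → 48 → 384 → 3840 → 46080

Answer: 46080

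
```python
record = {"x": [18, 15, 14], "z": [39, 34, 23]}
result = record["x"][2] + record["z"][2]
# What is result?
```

Trace:
`record = {"x": [18, 15, 14], "z": [39, 34, 23]}` → record = {'x': [18, 15, 14], 'z': [39, 34, 23]}
`result = record["x"][2] + record["z"][2]` → result = 37
So result = 37

Answer: 37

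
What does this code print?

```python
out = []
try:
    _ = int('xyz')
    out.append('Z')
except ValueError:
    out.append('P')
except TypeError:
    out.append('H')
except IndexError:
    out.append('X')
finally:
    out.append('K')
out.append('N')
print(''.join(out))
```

Execution trace: 'P' (except ValueError) → 'K' (finally) → 'N' (after the try/except). Output: PKN

Answer: PKN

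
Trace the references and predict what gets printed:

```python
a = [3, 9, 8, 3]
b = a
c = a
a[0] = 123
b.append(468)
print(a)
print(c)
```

Key concept: multiple aliases.
Step by step:
`a = [3, 9, 8, 3]` → a = [3, 9, 8, 3]
`b = a` → b = [3, 9, 8, 3] (same object as a)
`c = a` → c = [3, 9, 8, 3] (same object as a, b)
`a[0] = 123` → a = [123, 9, 8, 3] (same object as b, c); b = [123, 9, 8, 3] (same object as a, c); c = [123, 9, 8, 3] (same object as a, b)
`b.append(468)` → a = [123, 9, 8, 3, 468] (same object as b, c); b = [123, 9, 8, 3, 468] (same object as a, c); c = [123, 9, 8, 3, 468] (same object as a, b)
`print(a)` → prints [123, 9, 8, 3, 468]
`print(c)` → prints [123, 9, 8, 3, 468]

Answer:
[123, 9, 8, 3, 468]
[123, 9, 8, 3, 468]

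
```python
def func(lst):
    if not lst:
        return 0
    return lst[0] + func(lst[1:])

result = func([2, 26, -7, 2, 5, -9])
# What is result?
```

2 + 26 + (-7) + 2 + 5 + (-9) + 0 = 19

Answer: 19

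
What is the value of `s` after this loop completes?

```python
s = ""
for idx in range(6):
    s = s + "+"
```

Repeat '+' 6 times
`s` takes the values: "" → "+" → "++" → "+++" → "++++" → "+++++" → "++++++"

Answer: "++++++"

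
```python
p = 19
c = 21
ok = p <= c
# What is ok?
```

Trace:
`p = 19` → p = 19
`c = 21` → c = 21
`ok = p <= c` → ok = True
So ok = True

Answer: True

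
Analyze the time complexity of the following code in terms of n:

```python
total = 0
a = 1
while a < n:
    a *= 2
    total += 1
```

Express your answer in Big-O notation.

Each loop level contributes: log n. Multiplying the contributions gives O(log n).

Answer: O(log n)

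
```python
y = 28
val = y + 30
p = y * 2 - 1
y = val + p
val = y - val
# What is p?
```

Trace:
`y = 28` → y = 28
`val = y + 30` → val = 58
`p = y * 2 - 1` → p = 55
`y = val + p` → y = 113
`val = y - val` → val = 55
So p = 55

Answer: 55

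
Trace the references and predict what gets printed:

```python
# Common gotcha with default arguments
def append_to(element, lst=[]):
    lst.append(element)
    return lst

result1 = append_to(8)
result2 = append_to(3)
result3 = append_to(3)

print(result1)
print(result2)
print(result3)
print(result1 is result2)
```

Key concept: mutable default argument gotcha.
Step by step:
`result1 = append_to(8)` → result1 = [8]
`result2 = append_to(3)` → result1 = [8, 3] (same object as result2); result2 = [8, 3] (same object as result1)
`result3 = append_to(3)` → result1 = [8, 3, 3] (same object as result2, result3); result2 = [8, 3, 3] (same object as result1, result3); result3 = [8, 3, 3] (same object as result1, result2)
`print(result1)` → prints [8, 3, 3]
`print(result2)` → prints [8, 3, 3]
`print(result3)` → prints [8, 3, 3]
`print(result1 is result2)` → prints True

Answer:
[8, 3, 3]
[8, 3, 3]
[8, 3, 3]
True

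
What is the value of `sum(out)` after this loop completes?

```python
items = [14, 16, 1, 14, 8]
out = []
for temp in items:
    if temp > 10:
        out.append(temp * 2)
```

Sum of doubled values > 10
`out` takes the values: [] → [28] → [28, 32] → [28, 32, 28]
So `sum(out)` = 88

Answer: 88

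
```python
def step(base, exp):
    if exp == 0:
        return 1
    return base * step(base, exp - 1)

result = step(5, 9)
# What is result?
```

step(5, 9) = 5 * 5 * 5 * 5 * 5 * 5 * 5 * 5 * 5 = 1953125

Answer: 1953125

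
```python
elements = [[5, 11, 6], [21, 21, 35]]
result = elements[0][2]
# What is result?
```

Trace:
`elements = [[5, 11, 6], [21, 21, 35]]` → elements = [[5, 11, 6], [21, 21, 35]]
`result = elements[0][2]` → result = 6
So result = 6

Answer: 6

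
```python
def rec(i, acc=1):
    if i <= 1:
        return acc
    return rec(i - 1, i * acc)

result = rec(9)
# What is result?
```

Accumulator trace (n, acc): (9, 1) -> (8, 9) -> (7, 72) -> (6, 504) -> (5, 3024) -> (4, 15120) -> (3, 60480) -> (2, 181440) -> (1, 362880) -> return 362880

Answer: 362880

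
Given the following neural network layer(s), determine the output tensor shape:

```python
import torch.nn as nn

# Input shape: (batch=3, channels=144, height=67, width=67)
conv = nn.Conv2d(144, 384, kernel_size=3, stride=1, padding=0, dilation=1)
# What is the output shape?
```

Input: (3, 144, 67, 67) -> Output: (3, 384, 65, 65)

Answer: (3, 384, 65, 65)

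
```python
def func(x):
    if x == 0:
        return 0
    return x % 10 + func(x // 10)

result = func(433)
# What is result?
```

Sum of digits of 433: 3 + 3 + 4 = 10

Answer: 10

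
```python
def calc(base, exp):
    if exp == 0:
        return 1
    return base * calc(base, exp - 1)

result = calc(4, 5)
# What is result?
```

calc(4, 5) = 4 * 4 * 4 * 4 * 4 = 1024

Answer: 1024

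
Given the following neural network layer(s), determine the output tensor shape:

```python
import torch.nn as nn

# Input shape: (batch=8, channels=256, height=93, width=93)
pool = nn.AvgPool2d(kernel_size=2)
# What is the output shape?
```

Input: (8, 256, 93, 93) -> Output: (8, 256, 46, 46)

Answer: (8, 256, 46, 46)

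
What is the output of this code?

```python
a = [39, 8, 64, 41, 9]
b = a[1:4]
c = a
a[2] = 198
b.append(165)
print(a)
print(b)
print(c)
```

Key concept: slice vs alias.
Step by step:
`a = [39, 8, 64, 41, 9]` → a = [39, 8, 64, 41, 9]
`b = a[1:4]` → b = [8, 64, 41]
`c = a` → c = [39, 8, 64, 41, 9] (same object as a)
`a[2] = 198` → a = [39, 8, 198, 41, 9] (same object as c); c = [39, 8, 198, 41, 9] (same object as a)
`b.append(165)` → b = [8, 64, 41, 165]
`print(a)` → prints [39, 8, 198, 41, 9]
`print(b)` → prints [8, 64, 41, 165]
`print(c)` → prints [39, 8, 198, 41, 9]

Answer:
[39, 8, 198, 41, 9]
[8, 64, 41, 165]
[39, 8, 198, 41, 9]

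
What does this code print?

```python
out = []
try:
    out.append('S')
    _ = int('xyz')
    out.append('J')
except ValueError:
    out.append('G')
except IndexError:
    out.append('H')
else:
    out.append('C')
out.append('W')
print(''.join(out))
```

Execution trace: 'S' (try body) → 'G' (except ValueError) → 'W' (after the try/except). Output: SGW

Answer: SGW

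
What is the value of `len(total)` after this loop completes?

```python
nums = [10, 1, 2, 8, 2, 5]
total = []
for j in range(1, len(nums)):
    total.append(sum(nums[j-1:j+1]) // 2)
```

Number of 2-element averages
`total` takes the values: [] → [5] → [5, 1] → [5, 1, 5] → [5, 1, 5, 5] → [5, 1, 5, 5, 3]
So `len(total)` = 5

Answer: 5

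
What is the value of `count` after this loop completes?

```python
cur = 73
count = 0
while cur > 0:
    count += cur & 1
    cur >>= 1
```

Count set bits in 73 (binary: 0b1001001)
`count` takes the values: 0 → 1 → 2 → 3

Answer: 3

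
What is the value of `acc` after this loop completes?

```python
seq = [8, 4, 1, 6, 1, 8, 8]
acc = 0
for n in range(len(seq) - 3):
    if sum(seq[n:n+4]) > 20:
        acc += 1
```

Count windows with sum > 20
`acc` takes the values: 0 → 1

Answer: 1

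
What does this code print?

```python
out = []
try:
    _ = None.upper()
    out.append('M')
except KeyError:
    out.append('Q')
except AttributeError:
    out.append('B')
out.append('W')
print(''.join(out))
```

Execution trace: 'B' (except AttributeError) → 'W' (after the try/except). Output: BW

Answer: BW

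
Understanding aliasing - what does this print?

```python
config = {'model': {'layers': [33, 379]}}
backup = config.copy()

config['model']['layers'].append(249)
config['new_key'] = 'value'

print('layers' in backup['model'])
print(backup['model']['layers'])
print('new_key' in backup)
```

Key concept: shallow copy gotcha with nested dict.
Step by step:
`config = {'model': {'layers': [33, 379]}}` → config = {'model': {'layers': [33, 379]}}
`backup = config.copy()` → backup = {'model': {'layers': [33, 379]}}
`config['model']['layers'].append(249)` → config = {'model': {'layers': [33, 379, 249]}}; backup = {'model': {'layers': [33, 379, 249]}}
`config['new_key'] = 'value'` → config = {'model': {'layers': [33, 379, 249]}, 'new_key': 'value'}
`print('layers' in backup['model'])` → prints True
`print(backup['model']['layers'])` → prints [33, 379, 249]
`print('new_key' in backup)` → prints False

Answer:
True
[33, 379, 249]
False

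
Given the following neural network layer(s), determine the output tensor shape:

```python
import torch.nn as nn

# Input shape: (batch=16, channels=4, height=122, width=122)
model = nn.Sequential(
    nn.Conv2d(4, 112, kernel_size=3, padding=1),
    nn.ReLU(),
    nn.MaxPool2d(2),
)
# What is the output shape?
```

Input: (16, 4, 122, 122) -> after Conv2d: (16, 112, 122, 122) -> after ReLU: (16, 112, 122, 122) -> Output: (16, 112, 61, 61)

Answer: (16, 112, 61, 61)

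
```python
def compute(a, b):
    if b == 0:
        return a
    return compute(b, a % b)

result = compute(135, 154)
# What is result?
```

compute(135, 154) -> compute(154, 135) -> compute(135, 19) -> compute(19, 2) -> compute(2, 1) -> compute(1, 0) -> 1

Answer: 1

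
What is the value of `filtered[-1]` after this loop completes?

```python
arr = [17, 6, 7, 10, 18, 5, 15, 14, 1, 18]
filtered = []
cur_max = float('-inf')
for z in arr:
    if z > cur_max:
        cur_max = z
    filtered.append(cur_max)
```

Running max ends at 18
`filtered` takes the values: [] → [17] → [17, 17] → [17, 17, 17] → [17, 17, 17, 17] → [17, 17, 17, 17, 18] → [17, 17, 17, 17, 18, 18] → [17, 17, 17, 17, 18, 18, 18] → [17, 17, 17, 17, 18, 18, 18, 18] → [17, 17, 17, 17, 18, 18, 18, 18, 18] → [17, 17, 17, 17, 18, 18, 18, 18, 18, 18]
So `filtered[-1]` = 18

Answer: 18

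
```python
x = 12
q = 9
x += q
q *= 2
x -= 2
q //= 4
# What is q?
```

Trace:
`x = 12` → x = 12
`q = 9` → q = 9
`x += q` → x = 21
`q *= 2` → q = 18
`x -= 2` → x = 19
`q //= 4` → q = 4
So q = 4

Answer: 4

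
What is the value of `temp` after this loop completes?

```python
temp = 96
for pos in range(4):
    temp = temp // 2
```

Halve 4 times: 96 // 2^4 = 6
`temp` takes the values: 96 → 48 → 24 → 12 → 6

Answer: 6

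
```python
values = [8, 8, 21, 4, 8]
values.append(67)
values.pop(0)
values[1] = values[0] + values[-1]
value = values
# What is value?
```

Trace:
`values = [8, 8, 21, 4, 8]` → values = [8, 8, 21, 4, 8]
`values.append(67)` → values = [8, 8, 21, 4, 8, 67]
`values.pop(0)` → values = [8, 21, 4, 8, 67]
`values[1] = values[0] + values[-1]` → values = [8, 75, 4, 8, 67]
`value = values` → value = [8, 75, 4, 8, 67]
So value = [8, 75, 4, 8, 67]

Answer: [8, 75, 4, 8, 67]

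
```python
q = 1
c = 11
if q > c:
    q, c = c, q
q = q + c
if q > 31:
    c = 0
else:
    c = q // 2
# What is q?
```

Trace:
`q = 1` → q = 1
`c = 11` → c = 11
`if q > c: ...` → q > c is False → no variable changes
`q = q + c` → q = 12
`if q > 31: ...` → q > 31 is False, take else branch → c = 6
So q = 12

Answer: 12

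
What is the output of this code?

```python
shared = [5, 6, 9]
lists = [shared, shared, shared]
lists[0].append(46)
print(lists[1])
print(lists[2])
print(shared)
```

Key concept: list of same reference.
Step by step:
`shared = [5, 6, 9]` → shared = [5, 6, 9]
`lists = [shared, shared, shared]` → lists = [[5, 6, 9], [5, 6, 9], [5, 6, 9]]
`lists[0].append(46)` → shared = [5, 6, 9, 46]; lists = [[5, 6, 9, 46], [5, 6, 9, 46], [5, 6, 9, 46]]
`print(lists[1])` → prints [5, 6, 9, 46]
`print(lists[2])` → prints [5, 6, 9, 46]
`print(shared)` → prints [5, 6, 9, 46]

Answer:
[5, 6, 9, 46]
[5, 6, 9, 46]
[5, 6, 9, 46]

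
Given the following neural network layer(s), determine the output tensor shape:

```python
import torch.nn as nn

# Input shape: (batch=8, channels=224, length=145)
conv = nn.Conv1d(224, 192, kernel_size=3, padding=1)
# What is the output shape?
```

Input: (8, 224, 145) -> Output: (8, 192, 145)

Answer: (8, 192, 145)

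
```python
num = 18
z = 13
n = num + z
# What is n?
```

Trace:
`num = 18` → num = 18
`z = 13` → z = 13
`n = num + z` → n = 31
So n = 31

Answer: 31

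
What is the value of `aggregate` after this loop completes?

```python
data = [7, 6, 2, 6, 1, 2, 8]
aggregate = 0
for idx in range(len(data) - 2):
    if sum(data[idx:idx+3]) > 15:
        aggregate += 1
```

Count windows with sum > 15
`aggregate` takes the values: 0

Answer: 0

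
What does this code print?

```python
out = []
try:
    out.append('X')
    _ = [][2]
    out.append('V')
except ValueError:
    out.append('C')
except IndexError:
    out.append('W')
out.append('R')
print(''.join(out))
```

Execution trace: 'X' (try body) → 'W' (except IndexError) → 'R' (after the try/except). Output: XWR

Answer: XWR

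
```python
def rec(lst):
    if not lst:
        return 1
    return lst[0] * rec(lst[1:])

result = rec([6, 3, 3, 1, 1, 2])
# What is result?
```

Product over [6, 3, 3, 1, 1, 2] = 6 * 3 * 3 * 1 * 1 * 2 = 108

Answer: 108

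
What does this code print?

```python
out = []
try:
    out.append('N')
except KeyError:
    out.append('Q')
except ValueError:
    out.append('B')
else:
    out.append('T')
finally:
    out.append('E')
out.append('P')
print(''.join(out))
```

Execution trace: 'N' (try body, no exception) → 'T' (else) → 'E' (finally) → 'P' (after the try/except). Output: NTEP

Answer: NTEP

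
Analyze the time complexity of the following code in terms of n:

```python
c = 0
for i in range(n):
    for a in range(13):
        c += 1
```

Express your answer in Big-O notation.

Each loop level contributes: n × 1. Multiplying the contributions gives O(n).

Answer: O(n)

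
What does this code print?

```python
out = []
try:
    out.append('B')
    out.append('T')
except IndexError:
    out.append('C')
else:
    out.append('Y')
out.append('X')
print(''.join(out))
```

Execution trace: 'B' (try body) → 'T' (try body, no exception) → 'Y' (else) → 'X' (after the try/except). Output: BTYX

Answer: BTYX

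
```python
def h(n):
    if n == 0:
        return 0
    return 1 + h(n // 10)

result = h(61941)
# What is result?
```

Count of digits of 61941: 5

Answer: 5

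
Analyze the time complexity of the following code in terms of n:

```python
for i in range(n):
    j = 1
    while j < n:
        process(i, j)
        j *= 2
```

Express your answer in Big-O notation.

This is Linear outer loop, logarithmic inner loop. Time complexity: O(n log n).

Answer: O(n log n)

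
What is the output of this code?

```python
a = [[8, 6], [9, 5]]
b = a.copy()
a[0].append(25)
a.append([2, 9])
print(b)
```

Key concept: shallow copy with nested lists.
Step by step:
`a = [[8, 6], [9, 5]]` → a = [[8, 6], [9, 5]]
`b = a.copy()` → b = [[8, 6], [9, 5]]
`a[0].append(25)` → a = [[8, 6, 25], [9, 5]]; b = [[8, 6, 25], [9, 5]]
`a.append([2, 9])` → a = [[8, 6, 25], [9, 5], [2, 9]]
`print(b)` → prints [[8, 6, 25], [9, 5]]

Answer: [[8, 6, 25], [9, 5]]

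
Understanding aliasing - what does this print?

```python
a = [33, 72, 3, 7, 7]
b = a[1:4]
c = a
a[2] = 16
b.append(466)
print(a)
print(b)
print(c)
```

Key concept: slice vs alias.
Step by step:
`a = [33, 72, 3, 7, 7]` → a = [33, 72, 3, 7, 7]
`b = a[1:4]` → b = [72, 3, 7]
`c = a` → c = [33, 72, 3, 7, 7] (same object as a)
`a[2] = 16` → a = [33, 72, 16, 7, 7] (same object as c); c = [33, 72, 16, 7, 7] (same object as a)
`b.append(466)` → b = [72, 3, 7, 466]
`print(a)` → prints [33, 72, 16, 7, 7]
`print(b)` → prints [72, 3, 7, 466]
`print(c)` → prints [33, 72, 16, 7, 7]

Answer:
[33, 72, 16, 7, 7]
[72, 3, 7, 466]
[33, 72, 16, 7, 7]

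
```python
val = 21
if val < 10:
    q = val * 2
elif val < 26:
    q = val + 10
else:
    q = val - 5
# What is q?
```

Trace:
`val = 21` → val = 21
`if val < 10: ...` → val < 10 is False, val < 26 is True → q = 31
So q = 31

Answer: 31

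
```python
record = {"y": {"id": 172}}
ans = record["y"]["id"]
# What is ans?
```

Trace:
`record = {"y": {"id": 172}}` → record = {'y': {'id': 172}}
`ans = record["y"]["id"]` → ans = 172
So ans = 172

Answer: 172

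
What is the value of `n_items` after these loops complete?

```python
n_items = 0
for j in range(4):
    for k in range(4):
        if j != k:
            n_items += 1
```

4² - 4 (exclude diagonal)
`n_items` takes the values: 0 → 1 → 2 → 3 → 4 → 5 → 6 → 7 → 8 → 9 → 10 → 11 → 12

Answer: 12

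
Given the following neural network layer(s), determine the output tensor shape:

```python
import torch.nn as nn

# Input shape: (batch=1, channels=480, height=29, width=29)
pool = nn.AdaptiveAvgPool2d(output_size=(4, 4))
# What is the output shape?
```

Input: (1, 480, 29, 29) -> Output: (1, 480, 4, 4)

Answer: (1, 480, 4, 4)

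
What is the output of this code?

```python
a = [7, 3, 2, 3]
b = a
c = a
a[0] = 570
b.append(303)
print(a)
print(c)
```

Key concept: multiple aliases.
Step by step:
`a = [7, 3, 2, 3]` → a = [7, 3, 2, 3]
`b = a` → b = [7, 3, 2, 3] (same object as a)
`c = a` → c = [7, 3, 2, 3] (same object as a, b)
`a[0] = 570` → a = [570, 3, 2, 3] (same object as b, c); b = [570, 3, 2, 3] (same object as a, c); c = [570, 3, 2, 3] (same object as a, b)
`b.append(303)` → a = [570, 3, 2, 3, 303] (same object as b, c); b = [570, 3, 2, 3, 303] (same object as a, c); c = [570, 3, 2, 3, 303] (same object as a, b)
`print(a)` → prints [570, 3, 2, 3, 303]
`print(c)` → prints [570, 3, 2, 3, 303]

Answer:
[570, 3, 2, 3, 303]
[570, 3, 2, 3, 303]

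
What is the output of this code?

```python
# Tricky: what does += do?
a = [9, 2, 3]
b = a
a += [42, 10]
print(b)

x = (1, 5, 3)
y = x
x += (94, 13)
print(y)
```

Key concept: += behavior differs for mutable vs immutable.
Step by step:
`a = [9, 2, 3]` → a = [9, 2, 3]
`b = a` → b = [9, 2, 3] (same object as a)
`a += [42, 10]` → a = [9, 2, 3, 42, 10] (same object as b); b = [9, 2, 3, 42, 10] (same object as a)
`print(b)` → prints [9, 2, 3, 42, 10]
`x = (1, 5, 3)` → x = (1, 5, 3)
`y = x` → y = (1, 5, 3)
`x += (94, 13)` → x = (1, 5, 3, 94, 13)
`print(y)` → prints (1, 5, 3)

Answer:
[9, 2, 3, 42, 10]
(1, 5, 3)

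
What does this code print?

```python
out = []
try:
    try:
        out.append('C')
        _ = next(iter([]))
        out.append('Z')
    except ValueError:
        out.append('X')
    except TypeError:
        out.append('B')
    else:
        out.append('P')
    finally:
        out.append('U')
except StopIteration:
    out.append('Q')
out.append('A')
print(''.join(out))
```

Execution trace: 'C' (try body) → 'U' (finally) → 'Q' (outer except StopIteration) → 'A' (after the try/except). Output: CUQA

Answer: CUQA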